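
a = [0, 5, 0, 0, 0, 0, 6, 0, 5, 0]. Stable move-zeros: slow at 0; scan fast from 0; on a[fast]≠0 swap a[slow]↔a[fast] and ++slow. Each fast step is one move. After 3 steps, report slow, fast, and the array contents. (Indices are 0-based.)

slow=1, fast=3, a=[5, 0, 0, 0, 0, 0, 6, 0, 5, 0]

slow=0 fast=0: a[fast]=0, fast++
slow=0 fast=1: a[fast]=5≠0 swap→a[0]=5, slow++,fast++
slow=1 fast=2: a[fast]=0, fast++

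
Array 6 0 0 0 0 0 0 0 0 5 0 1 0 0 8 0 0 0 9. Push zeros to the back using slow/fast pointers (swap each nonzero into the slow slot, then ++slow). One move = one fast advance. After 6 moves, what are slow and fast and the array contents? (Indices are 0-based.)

slow=1, fast=6, a=[6, 0, 0, 0, 0, 0, 0, 0, 0, 5, 0, 1, 0, 0, 8, 0, 0, 0, 9]

slow=0 fast=0: a[fast]=6≠0 swap→a[0]=6, slow++,fast++
slow=1 fast=1: a[fast]=0, fast++
slow=1 fast=2: a[fast]=0, fast++
slow=1 fast=3: a[fast]=0, fast++
slow=1 fast=4: a[fast]=0, fast++
slow=1 fast=5: a[fast]=0, fast++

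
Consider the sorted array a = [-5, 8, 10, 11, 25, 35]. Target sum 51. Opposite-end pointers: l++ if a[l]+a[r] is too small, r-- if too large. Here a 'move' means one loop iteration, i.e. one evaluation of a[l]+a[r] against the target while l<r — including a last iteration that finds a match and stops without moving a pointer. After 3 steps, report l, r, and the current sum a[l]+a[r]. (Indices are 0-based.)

l=3, r=5, sum=46

[0,5] -5+35=30 <51 → l++
[1,5] 8+35=43 <51 → l++
[2,5] 10+35=45 <51 → l++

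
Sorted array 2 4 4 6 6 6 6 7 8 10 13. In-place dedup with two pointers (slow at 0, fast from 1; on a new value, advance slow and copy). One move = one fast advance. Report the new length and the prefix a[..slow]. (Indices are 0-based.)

length 7; prefix = [2, 4, 6, 7, 8, 10, 13]

slow=0 fast=1: a[fast]=4≠a[slow]=2 write a[1]=4, slow++,fast++
slow=1 fast=2: a[fast]=4=a[slow] dup, fast++
slow=1 fast=3: a[fast]=6≠a[slow]=4 write a[2]=6, slow++,fast++
slow=2 fast=4: a[fast]=6=a[slow] dup, fast++
slow=2 fast=5: a[fast]=6=a[slow] dup, fast++
slow=2 fast=6: a[fast]=6=a[slow] dup, fast++
slow=2 fast=7: a[fast]=7≠a[slow]=6 write a[3]=7, slow++,fast++
slow=3 fast=8: a[fast]=8≠a[slow]=7 write a[4]=8, slow++,fast++
slow=4 fast=9: a[fast]=10≠a[slow]=8 write a[5]=10, slow++,fast++
slow=5 fast=10: a[fast]=13≠a[slow]=10 write a[6]=13, slow++,fast++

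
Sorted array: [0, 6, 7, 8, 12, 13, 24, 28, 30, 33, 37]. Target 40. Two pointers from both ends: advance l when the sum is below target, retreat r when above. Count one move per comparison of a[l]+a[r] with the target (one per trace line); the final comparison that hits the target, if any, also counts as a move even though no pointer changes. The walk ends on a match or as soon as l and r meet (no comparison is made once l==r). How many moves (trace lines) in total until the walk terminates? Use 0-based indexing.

[0,10] 0+37=37 <40 → l++
[1,10] 6+37=43 >40 → r--
[1,9] 6+33=39 <40 → l++
[2,9] 7+33=40 → found

4 moves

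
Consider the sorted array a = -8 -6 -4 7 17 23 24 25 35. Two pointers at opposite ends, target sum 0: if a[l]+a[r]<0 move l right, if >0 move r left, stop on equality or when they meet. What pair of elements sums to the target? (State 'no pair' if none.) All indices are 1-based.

l=1 r=9: -8+35=27 >0, r--
l=1 r=8: -8+25=17 >0, r--
l=1 r=7: -8+24=16 >0, r--
l=1 r=6: -8+23=15 >0, r--
l=1 r=5: -8+17=9 >0, r--
l=1 r=4: -8+7=-1 <0, l++
l=2 r=4: -6+7=1 >0, r--
l=2 r=3: -6+-4=-10 <0, l++

no pair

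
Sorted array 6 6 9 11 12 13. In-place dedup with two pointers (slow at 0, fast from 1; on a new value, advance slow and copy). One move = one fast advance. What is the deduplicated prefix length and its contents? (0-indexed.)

length 5; prefix = [6, 9, 11, 12, 13]

(s=0,f=1) a[fast]=6=a[slow] dup → fast++
(s=0,f=2) a[fast]=9≠a[slow]=6 write a[1]=9 → slow++,fast++
(s=1,f=3) a[fast]=11≠a[slow]=9 write a[2]=11 → slow++,fast++
(s=2,f=4) a[fast]=12≠a[slow]=11 write a[3]=12 → slow++,fast++
(s=3,f=5) a[fast]=13≠a[slow]=12 write a[4]=13 → slow++,fast++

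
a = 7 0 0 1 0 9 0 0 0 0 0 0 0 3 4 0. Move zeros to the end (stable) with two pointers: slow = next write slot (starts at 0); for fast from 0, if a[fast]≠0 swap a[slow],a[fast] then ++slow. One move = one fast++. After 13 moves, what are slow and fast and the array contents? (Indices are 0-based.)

slow=3, fast=13, a=[7, 1, 9, 0, 0, 0, 0, 0, 0, 0, 0, 0, 0, 3, 4, 0]

(s=0,f=0) a[fast]=7≠0 swap→a[0]=7 → slow++,fast++
(s=1,f=1) a[fast]=0 → fast++
(s=1,f=2) a[fast]=0 → fast++
(s=1,f=3) a[fast]=1≠0 swap→a[1]=1 → slow++,fast++
(s=2,f=4) a[fast]=0 → fast++
(s=2,f=5) a[fast]=9≠0 swap→a[2]=9 → slow++,fast++
(s=3,f=6) a[fast]=0 → fast++
(s=3,f=7) a[fast]=0 → fast++
(s=3,f=8) a[fast]=0 → fast++
(s=3,f=9) a[fast]=0 → fast++
(s=3,f=10) a[fast]=0 → fast++
(s=3,f=11) a[fast]=0 → fast++
(s=3,f=12) a[fast]=0 → fast++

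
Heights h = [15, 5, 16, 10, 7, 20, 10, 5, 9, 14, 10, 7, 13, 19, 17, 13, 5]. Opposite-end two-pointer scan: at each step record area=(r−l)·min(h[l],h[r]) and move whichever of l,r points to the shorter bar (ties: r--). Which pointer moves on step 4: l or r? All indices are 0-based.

l

[0,16] min(15,5)*16=80 best=80 * → r--
[0,15] min(15,13)*15=195 best=195 * → r--
[0,14] min(15,17)*14=210 best=210 * → l++
[1,14] min(5,17)*13=65 best=210 → l++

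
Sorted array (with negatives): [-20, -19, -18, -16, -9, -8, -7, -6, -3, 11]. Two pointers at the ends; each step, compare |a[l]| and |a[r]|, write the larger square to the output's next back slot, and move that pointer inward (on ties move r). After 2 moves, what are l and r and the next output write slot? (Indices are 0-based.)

l=2, r=9, next write slot=7

[0,9] |-20|>|11| out[9]=400 → l++
[1,9] |-19|>|11| out[8]=361 → l++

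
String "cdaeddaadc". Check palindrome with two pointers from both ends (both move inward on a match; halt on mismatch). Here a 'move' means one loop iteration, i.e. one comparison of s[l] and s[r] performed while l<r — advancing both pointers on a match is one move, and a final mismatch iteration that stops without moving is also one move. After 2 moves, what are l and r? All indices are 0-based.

l=2, r=7

l=0 r=9: 'c'=='c', l++,r--
l=1 r=8: 'd'=='d', l++,r--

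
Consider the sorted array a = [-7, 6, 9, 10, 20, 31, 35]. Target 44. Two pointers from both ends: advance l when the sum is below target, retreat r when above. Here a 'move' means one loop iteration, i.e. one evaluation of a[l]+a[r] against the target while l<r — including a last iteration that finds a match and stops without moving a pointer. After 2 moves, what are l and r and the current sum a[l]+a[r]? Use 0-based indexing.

l=2, r=6, sum=44

[0,6] -7+35=28 <44 → l++
[1,6] 6+35=41 <44 → l++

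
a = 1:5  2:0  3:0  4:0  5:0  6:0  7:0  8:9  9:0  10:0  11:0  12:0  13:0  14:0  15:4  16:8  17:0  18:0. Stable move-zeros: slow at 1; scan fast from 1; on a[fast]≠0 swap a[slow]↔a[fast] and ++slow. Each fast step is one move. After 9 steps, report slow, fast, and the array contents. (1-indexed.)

(s=1,f=1) a[fast]=5≠0 swap→a[1]=5 → slow++,fast++
(s=2,f=2) a[fast]=0 → fast++
(s=2,f=3) a[fast]=0 → fast++
(s=2,f=4) a[fast]=0 → fast++
(s=2,f=5) a[fast]=0 → fast++
(s=2,f=6) a[fast]=0 → fast++
(s=2,f=7) a[fast]=0 → fast++
(s=2,f=8) a[fast]=9≠0 swap→a[2]=9 → slow++,fast++
(s=3,f=9) a[fast]=0 → fast++

slow=3, fast=10, a=[5, 9, 0, 0, 0, 0, 0, 0, 0, 0, 0, 0, 0, 0, 4, 8, 0, 0]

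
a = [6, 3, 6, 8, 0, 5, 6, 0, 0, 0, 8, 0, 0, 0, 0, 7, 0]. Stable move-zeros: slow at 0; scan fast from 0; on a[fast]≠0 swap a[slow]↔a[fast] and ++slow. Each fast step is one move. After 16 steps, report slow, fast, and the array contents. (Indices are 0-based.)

slow=0 fast=0: a[fast]=6≠0 swap→a[0]=6, slow++,fast++
slow=1 fast=1: a[fast]=3≠0 swap→a[1]=3, slow++,fast++
slow=2 fast=2: a[fast]=6≠0 swap→a[2]=6, slow++,fast++
slow=3 fast=3: a[fast]=8≠0 swap→a[3]=8, slow++,fast++
slow=4 fast=4: a[fast]=0, fast++
slow=4 fast=5: a[fast]=5≠0 swap→a[4]=5, slow++,fast++
slow=5 fast=6: a[fast]=6≠0 swap→a[5]=6, slow++,fast++
slow=6 fast=7: a[fast]=0, fast++
slow=6 fast=8: a[fast]=0, fast++
slow=6 fast=9: a[fast]=0, fast++
slow=6 fast=10: a[fast]=8≠0 swap→a[6]=8, slow++,fast++
slow=7 fast=11: a[fast]=0, fast++
slow=7 fast=12: a[fast]=0, fast++
slow=7 fast=13: a[fast]=0, fast++
slow=7 fast=14: a[fast]=0, fast++
slow=7 fast=15: a[fast]=7≠0 swap→a[7]=7, slow++,fast++

slow=8, fast=16, a=[6, 3, 6, 8, 5, 6, 8, 7, 0, 0, 0, 0, 0, 0, 0, 0, 0]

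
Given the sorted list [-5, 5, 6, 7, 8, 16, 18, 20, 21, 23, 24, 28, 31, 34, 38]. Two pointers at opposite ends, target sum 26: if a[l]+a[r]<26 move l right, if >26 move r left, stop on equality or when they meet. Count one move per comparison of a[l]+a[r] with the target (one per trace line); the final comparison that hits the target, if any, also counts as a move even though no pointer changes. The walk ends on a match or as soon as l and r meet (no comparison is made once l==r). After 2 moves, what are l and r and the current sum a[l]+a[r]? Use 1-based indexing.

l=1, r=13, sum=26

l=1 r=15: -5+38=33 >26, r--
l=1 r=14: -5+34=29 >26, r--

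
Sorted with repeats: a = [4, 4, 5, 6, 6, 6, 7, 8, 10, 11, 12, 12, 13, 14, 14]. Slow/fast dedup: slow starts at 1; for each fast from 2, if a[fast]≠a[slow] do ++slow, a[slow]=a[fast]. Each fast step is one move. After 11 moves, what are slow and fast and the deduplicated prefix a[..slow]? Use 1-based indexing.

slow=8, fast=13, prefix=[4, 5, 6, 7, 8, 10, 11, 12]

(s=1,f=2) a[fast]=4=a[slow] dup → fast++
(s=1,f=3) a[fast]=5≠a[slow]=4 write a[2]=5 → slow++,fast++
(s=2,f=4) a[fast]=6≠a[slow]=5 write a[3]=6 → slow++,fast++
(s=3,f=5) a[fast]=6=a[slow] dup → fast++
(s=3,f=6) a[fast]=6=a[slow] dup → fast++
(s=3,f=7) a[fast]=7≠a[slow]=6 write a[4]=7 → slow++,fast++
(s=4,f=8) a[fast]=8≠a[slow]=7 write a[5]=8 → slow++,fast++
(s=5,f=9) a[fast]=10≠a[slow]=8 write a[6]=10 → slow++,fast++
(s=6,f=10) a[fast]=11≠a[slow]=10 write a[7]=11 → slow++,fast++
(s=7,f=11) a[fast]=12≠a[slow]=11 write a[8]=12 → slow++,fast++
(s=8,f=12) a[fast]=12=a[slow] dup → fast++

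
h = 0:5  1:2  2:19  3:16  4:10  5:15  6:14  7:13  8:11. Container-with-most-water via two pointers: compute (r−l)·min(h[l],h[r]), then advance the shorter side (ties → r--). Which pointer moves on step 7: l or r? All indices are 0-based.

[0,8] min(5,11)*8=40 best=40 * → l++
[1,8] min(2,11)*7=14 best=40 → l++
[2,8] min(19,11)*6=66 best=66 * → r--
[2,7] min(19,13)*5=65 best=66 → r--
[2,6] min(19,14)*4=56 best=66 → r--
[2,5] min(19,15)*3=45 best=66 → r--
[2,4] min(19,10)*2=20 best=66 → r--

r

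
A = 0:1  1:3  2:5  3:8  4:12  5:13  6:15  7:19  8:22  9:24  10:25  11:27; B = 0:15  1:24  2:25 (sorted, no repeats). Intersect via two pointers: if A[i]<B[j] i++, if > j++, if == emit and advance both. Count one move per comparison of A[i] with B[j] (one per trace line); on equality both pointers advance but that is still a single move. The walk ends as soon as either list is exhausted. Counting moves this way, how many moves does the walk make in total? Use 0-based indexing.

[i=0,j=0] 1<15 → i++
[i=1,j=0] 3<15 → i++
[i=2,j=0] 5<15 → i++
[i=3,j=0] 8<15 → i++
[i=4,j=0] 12<15 → i++
[i=5,j=0] 13<15 → i++
[i=6,j=0] 15==15 emit → i++,j++
[i=7,j=1] 19<24 → i++
[i=8,j=1] 22<24 → i++
[i=9,j=1] 24==24 emit → i++,j++
[i=10,j=2] 25==25 emit → i++,j++

11 moves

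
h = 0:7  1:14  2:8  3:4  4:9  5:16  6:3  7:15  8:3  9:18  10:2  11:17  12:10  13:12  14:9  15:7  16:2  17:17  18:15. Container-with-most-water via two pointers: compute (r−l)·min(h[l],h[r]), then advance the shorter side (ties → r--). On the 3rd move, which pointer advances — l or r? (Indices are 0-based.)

[0,18] min(7,15)*18=126 best=126 * → l++
[1,18] min(14,15)*17=238 best=238 * → l++
[2,18] min(8,15)*16=128 best=238 → l++

l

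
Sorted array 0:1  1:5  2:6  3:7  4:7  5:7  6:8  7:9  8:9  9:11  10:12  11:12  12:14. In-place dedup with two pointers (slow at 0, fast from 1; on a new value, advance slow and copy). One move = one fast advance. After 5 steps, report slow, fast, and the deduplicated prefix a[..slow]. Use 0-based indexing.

slow=0 fast=1: a[fast]=5≠a[slow]=1 write a[1]=5, slow++,fast++
slow=1 fast=2: a[fast]=6≠a[slow]=5 write a[2]=6, slow++,fast++
slow=2 fast=3: a[fast]=7≠a[slow]=6 write a[3]=7, slow++,fast++
slow=3 fast=4: a[fast]=7=a[slow] dup, fast++
slow=3 fast=5: a[fast]=7=a[slow] dup, fast++

slow=3, fast=6, prefix=[1, 5, 6, 7]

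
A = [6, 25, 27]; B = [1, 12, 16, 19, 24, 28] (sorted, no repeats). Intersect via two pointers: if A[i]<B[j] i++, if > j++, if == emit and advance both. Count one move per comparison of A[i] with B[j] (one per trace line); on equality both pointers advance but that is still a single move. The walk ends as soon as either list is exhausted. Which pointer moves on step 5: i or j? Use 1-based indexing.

j

i=1 j=1: 6>1, j++
i=1 j=2: 6<12, i++
i=2 j=2: 25>12, j++
i=2 j=3: 25>16, j++
i=2 j=4: 25>19, j++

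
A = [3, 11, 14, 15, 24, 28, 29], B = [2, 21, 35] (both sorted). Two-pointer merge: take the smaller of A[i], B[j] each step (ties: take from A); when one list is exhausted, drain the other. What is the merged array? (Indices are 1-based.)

[i=1,j=1] A[i]=3>B[j]=2 take 2 → j++
[i=1,j=2] A[i]=3<=B[j]=21 take 3 → i++
[i=2,j=2] A[i]=11<=B[j]=21 take 11 → i++
[i=3,j=2] A[i]=14<=B[j]=21 take 14 → i++
[i=4,j=2] A[i]=15<=B[j]=21 take 15 → i++
[i=5,j=2] A[i]=24>B[j]=21 take 21 → j++
[i=5,j=3] A[i]=24<=B[j]=35 take 24 → i++
[i=6,j=3] A[i]=28<=B[j]=35 take 28 → i++
[i=7,j=3] A[i]=29<=B[j]=35 take 29 → i++
[i=8,j=3] A done, take B[j]=35 → j++

[2, 3, 11, 14, 15, 21, 24, 28, 29, 35]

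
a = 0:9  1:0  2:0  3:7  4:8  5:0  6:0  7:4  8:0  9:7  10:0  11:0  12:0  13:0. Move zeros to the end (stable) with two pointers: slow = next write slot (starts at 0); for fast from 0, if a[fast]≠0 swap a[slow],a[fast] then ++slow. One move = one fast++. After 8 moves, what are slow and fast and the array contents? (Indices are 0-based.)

slow=4, fast=8, a=[9, 7, 8, 4, 0, 0, 0, 0, 0, 7, 0, 0, 0, 0]

slow=0 fast=0: a[fast]=9≠0 swap→a[0]=9, slow++,fast++
slow=1 fast=1: a[fast]=0, fast++
slow=1 fast=2: a[fast]=0, fast++
slow=1 fast=3: a[fast]=7≠0 swap→a[1]=7, slow++,fast++
slow=2 fast=4: a[fast]=8≠0 swap→a[2]=8, slow++,fast++
slow=3 fast=5: a[fast]=0, fast++
slow=3 fast=6: a[fast]=0, fast++
slow=3 fast=7: a[fast]=4≠0 swap→a[3]=4, slow++,fast++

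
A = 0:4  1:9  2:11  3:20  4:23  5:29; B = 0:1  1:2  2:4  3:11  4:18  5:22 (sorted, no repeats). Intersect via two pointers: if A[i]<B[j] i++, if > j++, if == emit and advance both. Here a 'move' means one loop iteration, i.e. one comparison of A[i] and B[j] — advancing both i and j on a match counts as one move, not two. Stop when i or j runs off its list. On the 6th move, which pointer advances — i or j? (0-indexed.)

j

i=0 j=0: 4>1, j++
i=0 j=1: 4>2, j++
i=0 j=2: 4==4 emit, i++,j++
i=1 j=3: 9<11, i++
i=2 j=3: 11==11 emit, i++,j++
i=3 j=4: 20>18, j++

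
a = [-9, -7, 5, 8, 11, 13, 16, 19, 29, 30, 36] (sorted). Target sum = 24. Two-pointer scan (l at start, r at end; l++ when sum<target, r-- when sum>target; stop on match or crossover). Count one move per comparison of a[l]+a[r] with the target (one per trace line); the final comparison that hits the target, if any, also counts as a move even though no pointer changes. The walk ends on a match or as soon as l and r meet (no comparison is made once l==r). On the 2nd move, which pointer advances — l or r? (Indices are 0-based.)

l=0 r=10: -9+36=27 >24, r--
l=0 r=9: -9+30=21 <24, l++

l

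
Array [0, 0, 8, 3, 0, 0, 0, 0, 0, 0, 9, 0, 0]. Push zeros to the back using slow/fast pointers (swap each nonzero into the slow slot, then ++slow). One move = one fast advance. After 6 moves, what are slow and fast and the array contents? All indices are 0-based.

slow=2, fast=6, a=[8, 3, 0, 0, 0, 0, 0, 0, 0, 0, 9, 0, 0]

(s=0,f=0) a[fast]=0 → fast++
(s=0,f=1) a[fast]=0 → fast++
(s=0,f=2) a[fast]=8≠0 swap→a[0]=8 → slow++,fast++
(s=1,f=3) a[fast]=3≠0 swap→a[1]=3 → slow++,fast++
(s=2,f=4) a[fast]=0 → fast++
(s=2,f=5) a[fast]=0 → fast++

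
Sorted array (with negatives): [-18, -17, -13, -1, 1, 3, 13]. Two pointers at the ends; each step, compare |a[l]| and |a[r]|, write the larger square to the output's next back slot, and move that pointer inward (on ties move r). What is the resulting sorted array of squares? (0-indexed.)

l=0 r=6: |-18|>|13| out[6]=324, l++
l=1 r=6: |-17|>|13| out[5]=289, l++
l=2 r=6: |-13|<=|13| out[4]=169, r--
l=2 r=5: |-13|>|3| out[3]=169, l++
l=3 r=5: |-1|<=|3| out[2]=9, r--
l=3 r=4: |-1|<=|1| out[1]=1, r--
l=3 r=3: |-1|<=|-1| out[0]=1, r--

[1, 1, 9, 169, 169, 289, 324]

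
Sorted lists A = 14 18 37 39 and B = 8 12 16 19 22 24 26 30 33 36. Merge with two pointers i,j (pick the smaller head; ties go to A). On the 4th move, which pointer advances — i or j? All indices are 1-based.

i=1 j=1: A[i]=14>B[j]=8 take 8, j++
i=1 j=2: A[i]=14>B[j]=12 take 12, j++
i=1 j=3: A[i]=14<=B[j]=16 take 14, i++
i=2 j=3: A[i]=18>B[j]=16 take 16, j++

j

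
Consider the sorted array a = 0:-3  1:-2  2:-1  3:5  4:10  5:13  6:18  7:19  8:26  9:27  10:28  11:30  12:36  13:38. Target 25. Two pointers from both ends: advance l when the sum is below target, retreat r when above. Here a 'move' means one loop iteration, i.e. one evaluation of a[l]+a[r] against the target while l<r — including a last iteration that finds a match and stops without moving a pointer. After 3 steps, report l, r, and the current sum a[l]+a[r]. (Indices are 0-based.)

[0,13] -3+38=35 >25 → r--
[0,12] -3+36=33 >25 → r--
[0,11] -3+30=27 >25 → r--

l=0, r=10, sum=25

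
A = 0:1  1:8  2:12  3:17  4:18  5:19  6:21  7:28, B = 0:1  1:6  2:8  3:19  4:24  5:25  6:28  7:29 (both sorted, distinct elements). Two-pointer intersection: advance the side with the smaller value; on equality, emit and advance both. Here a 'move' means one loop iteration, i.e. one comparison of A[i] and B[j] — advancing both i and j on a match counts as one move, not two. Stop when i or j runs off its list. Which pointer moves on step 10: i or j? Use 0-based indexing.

j

[i=0,j=0] 1==1 emit → i++,j++
[i=1,j=1] 8>6 → j++
[i=1,j=2] 8==8 emit → i++,j++
[i=2,j=3] 12<19 → i++
[i=3,j=3] 17<19 → i++
[i=4,j=3] 18<19 → i++
[i=5,j=3] 19==19 emit → i++,j++
[i=6,j=4] 21<24 → i++
[i=7,j=4] 28>24 → j++
[i=7,j=5] 28>25 → j++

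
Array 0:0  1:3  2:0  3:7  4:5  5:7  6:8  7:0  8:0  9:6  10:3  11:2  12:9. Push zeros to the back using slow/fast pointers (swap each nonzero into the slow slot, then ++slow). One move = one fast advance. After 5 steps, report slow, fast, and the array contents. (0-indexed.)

(s=0,f=0) a[fast]=0 → fast++
(s=0,f=1) a[fast]=3≠0 swap→a[0]=3 → slow++,fast++
(s=1,f=2) a[fast]=0 → fast++
(s=1,f=3) a[fast]=7≠0 swap→a[1]=7 → slow++,fast++
(s=2,f=4) a[fast]=5≠0 swap→a[2]=5 → slow++,fast++

slow=3, fast=5, a=[3, 7, 5, 0, 0, 7, 8, 0, 0, 6, 3, 2, 9]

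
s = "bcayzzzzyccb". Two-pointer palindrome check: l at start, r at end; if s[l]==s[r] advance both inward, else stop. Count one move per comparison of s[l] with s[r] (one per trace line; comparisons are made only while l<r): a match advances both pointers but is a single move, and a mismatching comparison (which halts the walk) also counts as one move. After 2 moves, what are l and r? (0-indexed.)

l=2, r=9

[0,11] 'b'=='b' → l++,r--
[1,10] 'c'=='c' → l++,r--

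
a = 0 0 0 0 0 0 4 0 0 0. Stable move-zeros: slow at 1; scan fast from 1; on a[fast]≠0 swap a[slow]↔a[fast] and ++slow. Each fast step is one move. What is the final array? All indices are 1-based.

slow=1 fast=1: a[fast]=0, fast++
slow=1 fast=2: a[fast]=0, fast++
slow=1 fast=3: a[fast]=0, fast++
slow=1 fast=4: a[fast]=0, fast++
slow=1 fast=5: a[fast]=0, fast++
slow=1 fast=6: a[fast]=0, fast++
slow=1 fast=7: a[fast]=4≠0 swap→a[1]=4, slow++,fast++
slow=2 fast=8: a[fast]=0, fast++
slow=2 fast=9: a[fast]=0, fast++
slow=2 fast=10: a[fast]=0, fast++

[4, 0, 0, 0, 0, 0, 0, 0, 0, 0]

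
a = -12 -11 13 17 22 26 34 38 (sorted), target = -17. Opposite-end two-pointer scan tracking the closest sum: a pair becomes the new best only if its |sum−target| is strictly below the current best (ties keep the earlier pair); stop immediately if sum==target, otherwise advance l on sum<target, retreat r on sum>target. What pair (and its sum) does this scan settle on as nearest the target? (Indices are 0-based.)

pair (-12, -11) with sum -23 (|Δ|=6)

l=0 r=7: -12+38=26 d=43 *, r--
l=0 r=6: -12+34=22 d=39 *, r--
l=0 r=5: -12+26=14 d=31 *, r--
l=0 r=4: -12+22=10 d=27 *, r--
l=0 r=3: -12+17=5 d=22 *, r--
l=0 r=2: -12+13=1 d=18 *, r--
l=0 r=1: -12+-11=-23 d=6 *, l++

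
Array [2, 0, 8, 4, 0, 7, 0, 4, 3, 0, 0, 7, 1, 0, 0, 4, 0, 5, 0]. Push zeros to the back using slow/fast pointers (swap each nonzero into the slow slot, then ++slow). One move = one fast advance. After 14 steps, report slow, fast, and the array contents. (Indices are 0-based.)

slow=8, fast=14, a=[2, 8, 4, 7, 4, 3, 7, 1, 0, 0, 0, 0, 0, 0, 0, 4, 0, 5, 0]

(s=0,f=0) a[fast]=2≠0 swap→a[0]=2 → slow++,fast++
(s=1,f=1) a[fast]=0 → fast++
(s=1,f=2) a[fast]=8≠0 swap→a[1]=8 → slow++,fast++
(s=2,f=3) a[fast]=4≠0 swap→a[2]=4 → slow++,fast++
(s=3,f=4) a[fast]=0 → fast++
(s=3,f=5) a[fast]=7≠0 swap→a[3]=7 → slow++,fast++
(s=4,f=6) a[fast]=0 → fast++
(s=4,f=7) a[fast]=4≠0 swap→a[4]=4 → slow++,fast++
(s=5,f=8) a[fast]=3≠0 swap→a[5]=3 → slow++,fast++
(s=6,f=9) a[fast]=0 → fast++
(s=6,f=10) a[fast]=0 → fast++
(s=6,f=11) a[fast]=7≠0 swap→a[6]=7 → slow++,fast++
(s=7,f=12) a[fast]=1≠0 swap→a[7]=1 → slow++,fast++
(s=8,f=13) a[fast]=0 → fast++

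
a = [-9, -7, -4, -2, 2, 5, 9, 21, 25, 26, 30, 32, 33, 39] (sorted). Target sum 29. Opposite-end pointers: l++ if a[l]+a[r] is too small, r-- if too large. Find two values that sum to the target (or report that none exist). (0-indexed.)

(-4, 33)

l=0 r=13: -9+39=30 >29, r--
l=0 r=12: -9+33=24 <29, l++
l=1 r=12: -7+33=26 <29, l++
l=2 r=12: -4+33=29, found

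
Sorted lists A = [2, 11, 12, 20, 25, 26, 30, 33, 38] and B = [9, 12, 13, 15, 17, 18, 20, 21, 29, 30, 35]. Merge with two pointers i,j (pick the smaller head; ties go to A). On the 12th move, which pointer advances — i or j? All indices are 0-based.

j

[i=0,j=0] A[i]=2<=B[j]=9 take 2 → i++
[i=1,j=0] A[i]=11>B[j]=9 take 9 → j++
[i=1,j=1] A[i]=11<=B[j]=12 take 11 → i++
[i=2,j=1] A[i]=12<=B[j]=12 take 12 → i++
[i=3,j=1] A[i]=20>B[j]=12 take 12 → j++
[i=3,j=2] A[i]=20>B[j]=13 take 13 → j++
[i=3,j=3] A[i]=20>B[j]=15 take 15 → j++
[i=3,j=4] A[i]=20>B[j]=17 take 17 → j++
[i=3,j=5] A[i]=20>B[j]=18 take 18 → j++
[i=3,j=6] A[i]=20<=B[j]=20 take 20 → i++
[i=4,j=6] A[i]=25>B[j]=20 take 20 → j++
[i=4,j=7] A[i]=25>B[j]=21 take 21 → j++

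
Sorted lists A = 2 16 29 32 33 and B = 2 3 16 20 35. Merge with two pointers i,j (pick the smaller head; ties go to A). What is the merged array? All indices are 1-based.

[i=1,j=1] A[i]=2<=B[j]=2 take 2 → i++
[i=2,j=1] A[i]=16>B[j]=2 take 2 → j++
[i=2,j=2] A[i]=16>B[j]=3 take 3 → j++
[i=2,j=3] A[i]=16<=B[j]=16 take 16 → i++
[i=3,j=3] A[i]=29>B[j]=16 take 16 → j++
[i=3,j=4] A[i]=29>B[j]=20 take 20 → j++
[i=3,j=5] A[i]=29<=B[j]=35 take 29 → i++
[i=4,j=5] A[i]=32<=B[j]=35 take 32 → i++
[i=5,j=5] A[i]=33<=B[j]=35 take 33 → i++
[i=6,j=5] A done, take B[j]=35 → j++

[2, 2, 3, 16, 16, 20, 29, 32, 33, 35]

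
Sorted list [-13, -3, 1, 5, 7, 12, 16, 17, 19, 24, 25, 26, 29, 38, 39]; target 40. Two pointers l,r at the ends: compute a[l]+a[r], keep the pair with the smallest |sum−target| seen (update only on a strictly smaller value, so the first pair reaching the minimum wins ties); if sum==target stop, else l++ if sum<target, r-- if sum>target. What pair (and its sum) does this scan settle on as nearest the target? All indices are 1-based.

l=1 r=15: -13+39=26 d=14 *, l++
l=2 r=15: -3+39=36 d=4 *, l++
l=3 r=15: 1+39=40 d=0 *, stop

pair (1, 39) with sum 40 (|Δ|=0)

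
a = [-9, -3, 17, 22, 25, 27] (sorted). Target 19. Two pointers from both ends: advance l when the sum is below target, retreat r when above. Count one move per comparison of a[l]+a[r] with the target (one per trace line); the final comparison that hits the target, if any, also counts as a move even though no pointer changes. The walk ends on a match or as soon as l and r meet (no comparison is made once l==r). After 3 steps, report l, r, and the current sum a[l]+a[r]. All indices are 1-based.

l=2, r=4, sum=19

[1,6] -9+27=18 <19 → l++
[2,6] -3+27=24 >19 → r--
[2,5] -3+25=22 >19 → r--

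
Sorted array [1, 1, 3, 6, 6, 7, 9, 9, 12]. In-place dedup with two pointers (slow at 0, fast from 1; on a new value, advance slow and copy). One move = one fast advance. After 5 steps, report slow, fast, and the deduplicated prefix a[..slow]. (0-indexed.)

slow=3, fast=6, prefix=[1, 3, 6, 7]

slow=0 fast=1: a[fast]=1=a[slow] dup, fast++
slow=0 fast=2: a[fast]=3≠a[slow]=1 write a[1]=3, slow++,fast++
slow=1 fast=3: a[fast]=6≠a[slow]=3 write a[2]=6, slow++,fast++
slow=2 fast=4: a[fast]=6=a[slow] dup, fast++
slow=2 fast=5: a[fast]=7≠a[slow]=6 write a[3]=7, slow++,fast++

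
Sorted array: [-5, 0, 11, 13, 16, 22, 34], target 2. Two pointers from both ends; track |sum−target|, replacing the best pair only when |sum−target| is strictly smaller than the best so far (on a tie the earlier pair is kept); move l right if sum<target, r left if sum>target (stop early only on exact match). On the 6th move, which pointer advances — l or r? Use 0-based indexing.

l

[0,6] -5+34=29 d=27 * → r--
[0,5] -5+22=17 d=15 * → r--
[0,4] -5+16=11 d=9 * → r--
[0,3] -5+13=8 d=6 * → r--
[0,2] -5+11=6 d=4 * → r--
[0,1] -5+0=-5 d=7 → l++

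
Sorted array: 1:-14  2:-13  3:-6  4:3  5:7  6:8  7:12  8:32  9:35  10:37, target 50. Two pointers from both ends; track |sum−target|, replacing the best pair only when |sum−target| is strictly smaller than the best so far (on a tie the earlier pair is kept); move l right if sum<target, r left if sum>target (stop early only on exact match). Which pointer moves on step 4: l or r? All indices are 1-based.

l=1 r=10: -14+37=23 d=27 *, l++
l=2 r=10: -13+37=24 d=26 *, l++
l=3 r=10: -6+37=31 d=19 *, l++
l=4 r=10: 3+37=40 d=10 *, l++

l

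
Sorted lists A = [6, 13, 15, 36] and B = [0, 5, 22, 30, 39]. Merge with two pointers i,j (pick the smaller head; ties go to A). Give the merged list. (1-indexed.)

[i=1,j=1] A[i]=6>B[j]=0 take 0 → j++
[i=1,j=2] A[i]=6>B[j]=5 take 5 → j++
[i=1,j=3] A[i]=6<=B[j]=22 take 6 → i++
[i=2,j=3] A[i]=13<=B[j]=22 take 13 → i++
[i=3,j=3] A[i]=15<=B[j]=22 take 15 → i++
[i=4,j=3] A[i]=36>B[j]=22 take 22 → j++
[i=4,j=4] A[i]=36>B[j]=30 take 30 → j++
[i=4,j=5] A[i]=36<=B[j]=39 take 36 → i++
[i=5,j=5] A done, take B[j]=39 → j++

[0, 5, 6, 13, 15, 22, 30, 36, 39]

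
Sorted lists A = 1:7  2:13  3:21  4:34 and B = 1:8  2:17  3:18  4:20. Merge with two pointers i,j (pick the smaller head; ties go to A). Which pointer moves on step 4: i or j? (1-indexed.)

j

i=1 j=1: A[i]=7<=B[j]=8 take 7, i++
i=2 j=1: A[i]=13>B[j]=8 take 8, j++
i=2 j=2: A[i]=13<=B[j]=17 take 13, i++
i=3 j=2: A[i]=21>B[j]=17 take 17, j++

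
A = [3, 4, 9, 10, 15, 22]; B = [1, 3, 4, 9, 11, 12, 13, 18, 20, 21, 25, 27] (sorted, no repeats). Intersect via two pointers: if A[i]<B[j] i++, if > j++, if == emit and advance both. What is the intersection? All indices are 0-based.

intersection = [3, 4, 9]

i=0 j=0: 3>1, j++
i=0 j=1: 3==3 emit, i++,j++
i=1 j=2: 4==4 emit, i++,j++
i=2 j=3: 9==9 emit, i++,j++
i=3 j=4: 10<11, i++
i=4 j=4: 15>11, j++
i=4 j=5: 15>12, j++
i=4 j=6: 15>13, j++
i=4 j=7: 15<18, i++
i=5 j=7: 22>18, j++
i=5 j=8: 22>20, j++
i=5 j=9: 22>21, j++
i=5 j=10: 22<25, i++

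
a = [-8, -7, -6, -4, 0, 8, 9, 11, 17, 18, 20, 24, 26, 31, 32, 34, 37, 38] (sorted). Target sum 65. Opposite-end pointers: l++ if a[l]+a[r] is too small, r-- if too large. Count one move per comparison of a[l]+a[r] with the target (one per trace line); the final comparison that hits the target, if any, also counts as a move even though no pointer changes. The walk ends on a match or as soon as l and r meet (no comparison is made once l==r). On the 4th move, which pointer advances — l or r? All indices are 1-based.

l=1 r=18: -8+38=30 <65, l++
l=2 r=18: -7+38=31 <65, l++
l=3 r=18: -6+38=32 <65, l++
l=4 r=18: -4+38=34 <65, l++

l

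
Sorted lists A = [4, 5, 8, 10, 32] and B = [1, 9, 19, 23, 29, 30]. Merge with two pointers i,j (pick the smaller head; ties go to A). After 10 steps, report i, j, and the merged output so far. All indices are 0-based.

i=0 j=0: A[i]=4>B[j]=1 take 1, j++
i=0 j=1: A[i]=4<=B[j]=9 take 4, i++
i=1 j=1: A[i]=5<=B[j]=9 take 5, i++
i=2 j=1: A[i]=8<=B[j]=9 take 8, i++
i=3 j=1: A[i]=10>B[j]=9 take 9, j++
i=3 j=2: A[i]=10<=B[j]=19 take 10, i++
i=4 j=2: A[i]=32>B[j]=19 take 19, j++
i=4 j=3: A[i]=32>B[j]=23 take 23, j++
i=4 j=4: A[i]=32>B[j]=29 take 29, j++
i=4 j=5: A[i]=32>B[j]=30 take 30, j++

i=4, j=6, merged so far=[1, 4, 5, 8, 9, 10, 19, 23, 29, 30]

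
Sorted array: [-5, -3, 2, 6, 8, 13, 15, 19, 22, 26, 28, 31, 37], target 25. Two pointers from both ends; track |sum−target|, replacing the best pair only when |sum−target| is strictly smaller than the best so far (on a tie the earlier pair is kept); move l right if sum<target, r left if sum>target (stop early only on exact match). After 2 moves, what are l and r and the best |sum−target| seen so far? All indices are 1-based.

l=1 r=13: -5+37=32 d=7 *, r--
l=1 r=12: -5+31=26 d=1 *, r--

l=1, r=11, best |Δ|=1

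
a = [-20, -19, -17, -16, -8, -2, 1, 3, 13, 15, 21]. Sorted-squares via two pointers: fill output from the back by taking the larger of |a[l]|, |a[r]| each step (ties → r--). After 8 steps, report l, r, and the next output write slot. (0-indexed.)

l=5, r=7, next write slot=2

l=0 r=10: |-20|<=|21| out[10]=441, r--
l=0 r=9: |-20|>|15| out[9]=400, l++
l=1 r=9: |-19|>|15| out[8]=361, l++
l=2 r=9: |-17|>|15| out[7]=289, l++
l=3 r=9: |-16|>|15| out[6]=256, l++
l=4 r=9: |-8|<=|15| out[5]=225, r--
l=4 r=8: |-8|<=|13| out[4]=169, r--
l=4 r=7: |-8|>|3| out[3]=64, l++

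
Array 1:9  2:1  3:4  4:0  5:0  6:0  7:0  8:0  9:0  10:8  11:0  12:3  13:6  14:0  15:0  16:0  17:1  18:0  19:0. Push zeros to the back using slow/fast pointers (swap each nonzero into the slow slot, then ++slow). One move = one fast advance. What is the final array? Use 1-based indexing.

slow=1 fast=1: a[fast]=9≠0 swap→a[1]=9, slow++,fast++
slow=2 fast=2: a[fast]=1≠0 swap→a[2]=1, slow++,fast++
slow=3 fast=3: a[fast]=4≠0 swap→a[3]=4, slow++,fast++
slow=4 fast=4: a[fast]=0, fast++
slow=4 fast=5: a[fast]=0, fast++
slow=4 fast=6: a[fast]=0, fast++
slow=4 fast=7: a[fast]=0, fast++
slow=4 fast=8: a[fast]=0, fast++
slow=4 fast=9: a[fast]=0, fast++
slow=4 fast=10: a[fast]=8≠0 swap→a[4]=8, slow++,fast++
slow=5 fast=11: a[fast]=0, fast++
slow=5 fast=12: a[fast]=3≠0 swap→a[5]=3, slow++,fast++
slow=6 fast=13: a[fast]=6≠0 swap→a[6]=6, slow++,fast++
slow=7 fast=14: a[fast]=0, fast++
slow=7 fast=15: a[fast]=0, fast++
slow=7 fast=16: a[fast]=0, fast++
slow=7 fast=17: a[fast]=1≠0 swap→a[7]=1, slow++,fast++
slow=8 fast=18: a[fast]=0, fast++
slow=8 fast=19: a[fast]=0, fast++

[9, 1, 4, 8, 3, 6, 1, 0, 0, 0, 0, 0, 0, 0, 0, 0, 0, 0, 0]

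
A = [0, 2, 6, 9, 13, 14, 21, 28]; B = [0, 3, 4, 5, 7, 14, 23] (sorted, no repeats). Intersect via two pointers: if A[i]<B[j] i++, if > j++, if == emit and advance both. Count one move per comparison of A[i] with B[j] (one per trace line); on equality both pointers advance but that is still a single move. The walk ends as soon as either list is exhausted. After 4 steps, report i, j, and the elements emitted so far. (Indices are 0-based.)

[i=0,j=0] 0==0 emit → i++,j++
[i=1,j=1] 2<3 → i++
[i=2,j=1] 6>3 → j++
[i=2,j=2] 6>4 → j++

i=2, j=3, emitted=[0]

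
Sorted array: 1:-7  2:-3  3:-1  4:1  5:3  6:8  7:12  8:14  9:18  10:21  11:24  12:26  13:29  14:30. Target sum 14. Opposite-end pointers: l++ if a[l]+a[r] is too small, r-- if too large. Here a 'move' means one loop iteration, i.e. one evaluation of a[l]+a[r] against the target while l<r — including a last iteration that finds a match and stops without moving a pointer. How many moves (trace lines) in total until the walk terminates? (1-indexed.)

l=1 r=14: -7+30=23 >14, r--
l=1 r=13: -7+29=22 >14, r--
l=1 r=12: -7+26=19 >14, r--
l=1 r=11: -7+24=17 >14, r--
l=1 r=10: -7+21=14, found

5 moves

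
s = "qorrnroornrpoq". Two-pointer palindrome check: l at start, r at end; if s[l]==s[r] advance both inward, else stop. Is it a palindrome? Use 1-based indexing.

l=1 r=14: 'q'=='q', l++,r--
l=2 r=13: 'o'=='o', l++,r--
l=3 r=12: 'r'!='p', stop

not a palindrome (mismatch at 3,12)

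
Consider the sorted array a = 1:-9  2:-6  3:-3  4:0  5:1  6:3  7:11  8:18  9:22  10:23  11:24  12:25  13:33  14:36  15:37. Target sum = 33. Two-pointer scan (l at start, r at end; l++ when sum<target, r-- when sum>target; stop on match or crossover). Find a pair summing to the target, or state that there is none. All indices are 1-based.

l=1 r=15: -9+37=28 <33, l++
l=2 r=15: -6+37=31 <33, l++
l=3 r=15: -3+37=34 >33, r--
l=3 r=14: -3+36=33, found

(-3, 36)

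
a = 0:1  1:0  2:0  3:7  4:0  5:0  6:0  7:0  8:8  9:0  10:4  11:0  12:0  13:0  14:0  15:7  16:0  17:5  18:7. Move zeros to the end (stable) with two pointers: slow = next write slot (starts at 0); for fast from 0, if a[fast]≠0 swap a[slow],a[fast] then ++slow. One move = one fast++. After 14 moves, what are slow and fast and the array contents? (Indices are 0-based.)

slow=4, fast=14, a=[1, 7, 8, 4, 0, 0, 0, 0, 0, 0, 0, 0, 0, 0, 0, 7, 0, 5, 7]

(s=0,f=0) a[fast]=1≠0 swap→a[0]=1 → slow++,fast++
(s=1,f=1) a[fast]=0 → fast++
(s=1,f=2) a[fast]=0 → fast++
(s=1,f=3) a[fast]=7≠0 swap→a[1]=7 → slow++,fast++
(s=2,f=4) a[fast]=0 → fast++
(s=2,f=5) a[fast]=0 → fast++
(s=2,f=6) a[fast]=0 → fast++
(s=2,f=7) a[fast]=0 → fast++
(s=2,f=8) a[fast]=8≠0 swap→a[2]=8 → slow++,fast++
(s=3,f=9) a[fast]=0 → fast++
(s=3,f=10) a[fast]=4≠0 swap→a[3]=4 → slow++,fast++
(s=4,f=11) a[fast]=0 → fast++
(s=4,f=12) a[fast]=0 → fast++
(s=4,f=13) a[fast]=0 → fast++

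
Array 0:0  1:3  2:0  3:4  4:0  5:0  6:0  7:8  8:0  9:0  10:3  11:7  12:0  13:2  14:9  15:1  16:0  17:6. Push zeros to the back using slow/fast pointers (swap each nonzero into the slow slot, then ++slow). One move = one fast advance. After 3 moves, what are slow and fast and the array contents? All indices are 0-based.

(s=0,f=0) a[fast]=0 → fast++
(s=0,f=1) a[fast]=3≠0 swap→a[0]=3 → slow++,fast++
(s=1,f=2) a[fast]=0 → fast++

slow=1, fast=3, a=[3, 0, 0, 4, 0, 0, 0, 8, 0, 0, 3, 7, 0, 2, 9, 1, 0, 6]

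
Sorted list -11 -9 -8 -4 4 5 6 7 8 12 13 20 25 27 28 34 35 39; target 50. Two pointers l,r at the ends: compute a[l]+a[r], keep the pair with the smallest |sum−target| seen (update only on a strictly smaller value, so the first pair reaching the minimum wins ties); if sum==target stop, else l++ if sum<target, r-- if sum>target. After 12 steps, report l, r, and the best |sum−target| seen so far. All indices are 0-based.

l=0 r=17: -11+39=28 d=22 *, l++
l=1 r=17: -9+39=30 d=20 *, l++
l=2 r=17: -8+39=31 d=19 *, l++
l=3 r=17: -4+39=35 d=15 *, l++
l=4 r=17: 4+39=43 d=7 *, l++
l=5 r=17: 5+39=44 d=6 *, l++
l=6 r=17: 6+39=45 d=5 *, l++
l=7 r=17: 7+39=46 d=4 *, l++
l=8 r=17: 8+39=47 d=3 *, l++
l=9 r=17: 12+39=51 d=1 *, r--
l=9 r=16: 12+35=47 d=3, l++
l=10 r=16: 13+35=48 d=2, l++

l=11, r=16, best |Δ|=1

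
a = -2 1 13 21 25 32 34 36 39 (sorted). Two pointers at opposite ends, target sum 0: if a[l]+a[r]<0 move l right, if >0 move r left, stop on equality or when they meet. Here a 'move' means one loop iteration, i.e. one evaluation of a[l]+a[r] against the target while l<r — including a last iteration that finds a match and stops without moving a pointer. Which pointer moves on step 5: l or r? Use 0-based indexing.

r

l=0 r=8: -2+39=37 >0, r--
l=0 r=7: -2+36=34 >0, r--
l=0 r=6: -2+34=32 >0, r--
l=0 r=5: -2+32=30 >0, r--
l=0 r=4: -2+25=23 >0, r--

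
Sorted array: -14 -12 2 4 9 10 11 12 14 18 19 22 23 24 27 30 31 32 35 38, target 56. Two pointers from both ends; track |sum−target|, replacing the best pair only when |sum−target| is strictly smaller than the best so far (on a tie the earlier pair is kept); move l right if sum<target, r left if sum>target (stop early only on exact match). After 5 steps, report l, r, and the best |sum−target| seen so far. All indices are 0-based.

l=5, r=19, best |Δ|=9

l=0 r=19: -14+38=24 d=32 *, l++
l=1 r=19: -12+38=26 d=30 *, l++
l=2 r=19: 2+38=40 d=16 *, l++
l=3 r=19: 4+38=42 d=14 *, l++
l=4 r=19: 9+38=47 d=9 *, l++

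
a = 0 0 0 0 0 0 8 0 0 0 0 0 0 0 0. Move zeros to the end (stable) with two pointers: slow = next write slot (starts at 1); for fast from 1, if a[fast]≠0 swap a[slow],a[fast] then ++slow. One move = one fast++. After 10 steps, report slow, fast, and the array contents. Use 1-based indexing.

slow=2, fast=11, a=[8, 0, 0, 0, 0, 0, 0, 0, 0, 0, 0, 0, 0, 0, 0]

(s=1,f=1) a[fast]=0 → fast++
(s=1,f=2) a[fast]=0 → fast++
(s=1,f=3) a[fast]=0 → fast++
(s=1,f=4) a[fast]=0 → fast++
(s=1,f=5) a[fast]=0 → fast++
(s=1,f=6) a[fast]=0 → fast++
(s=1,f=7) a[fast]=8≠0 swap→a[1]=8 → slow++,fast++
(s=2,f=8) a[fast]=0 → fast++
(s=2,f=9) a[fast]=0 → fast++
(s=2,f=10) a[fast]=0 → fast++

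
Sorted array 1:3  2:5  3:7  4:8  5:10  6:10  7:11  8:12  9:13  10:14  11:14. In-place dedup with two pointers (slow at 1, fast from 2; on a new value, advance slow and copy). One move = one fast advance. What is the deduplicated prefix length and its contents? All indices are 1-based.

length 9; prefix = [3, 5, 7, 8, 10, 11, 12, 13, 14]

slow=1 fast=2: a[fast]=5≠a[slow]=3 write a[2]=5, slow++,fast++
slow=2 fast=3: a[fast]=7≠a[slow]=5 write a[3]=7, slow++,fast++
slow=3 fast=4: a[fast]=8≠a[slow]=7 write a[4]=8, slow++,fast++
slow=4 fast=5: a[fast]=10≠a[slow]=8 write a[5]=10, slow++,fast++
slow=5 fast=6: a[fast]=10=a[slow] dup, fast++
slow=5 fast=7: a[fast]=11≠a[slow]=10 write a[6]=11, slow++,fast++
slow=6 fast=8: a[fast]=12≠a[slow]=11 write a[7]=12, slow++,fast++
slow=7 fast=9: a[fast]=13≠a[slow]=12 write a[8]=13, slow++,fast++
slow=8 fast=10: a[fast]=14≠a[slow]=13 write a[9]=14, slow++,fast++
slow=9 fast=11: a[fast]=14=a[slow] dup, fast++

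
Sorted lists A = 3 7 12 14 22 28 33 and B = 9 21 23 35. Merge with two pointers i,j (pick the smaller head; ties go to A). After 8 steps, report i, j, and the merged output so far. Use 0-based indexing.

i=5, j=3, merged so far=[3, 7, 9, 12, 14, 21, 22, 23]

[i=0,j=0] A[i]=3<=B[j]=9 take 3 → i++
[i=1,j=0] A[i]=7<=B[j]=9 take 7 → i++
[i=2,j=0] A[i]=12>B[j]=9 take 9 → j++
[i=2,j=1] A[i]=12<=B[j]=21 take 12 → i++
[i=3,j=1] A[i]=14<=B[j]=21 take 14 → i++
[i=4,j=1] A[i]=22>B[j]=21 take 21 → j++
[i=4,j=2] A[i]=22<=B[j]=23 take 22 → i++
[i=5,j=2] A[i]=28>B[j]=23 take 23 → j++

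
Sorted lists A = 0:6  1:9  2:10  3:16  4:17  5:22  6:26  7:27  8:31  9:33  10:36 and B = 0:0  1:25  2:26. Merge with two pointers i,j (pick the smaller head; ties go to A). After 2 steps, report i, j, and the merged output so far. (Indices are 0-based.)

i=0 j=0: A[i]=6>B[j]=0 take 0, j++
i=0 j=1: A[i]=6<=B[j]=25 take 6, i++

i=1, j=1, merged so far=[0, 6]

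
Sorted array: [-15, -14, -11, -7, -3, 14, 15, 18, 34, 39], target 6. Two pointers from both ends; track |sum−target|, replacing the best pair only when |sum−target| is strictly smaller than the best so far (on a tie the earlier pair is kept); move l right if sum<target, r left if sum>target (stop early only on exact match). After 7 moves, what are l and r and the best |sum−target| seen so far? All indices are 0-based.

l=0 r=9: -15+39=24 d=18 *, r--
l=0 r=8: -15+34=19 d=13 *, r--
l=0 r=7: -15+18=3 d=3 *, l++
l=1 r=7: -14+18=4 d=2 *, l++
l=2 r=7: -11+18=7 d=1 *, r--
l=2 r=6: -11+15=4 d=2, l++
l=3 r=6: -7+15=8 d=2, r--

l=3, r=5, best |Δ|=1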